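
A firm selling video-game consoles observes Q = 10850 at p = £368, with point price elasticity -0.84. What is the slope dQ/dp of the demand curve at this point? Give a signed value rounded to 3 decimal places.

-24.766

Ed = (dQ/dp)·(p/Q) ⇒ dQ/dp = Ed·Q/p = (-0.84)·10850/368 = -24.76630…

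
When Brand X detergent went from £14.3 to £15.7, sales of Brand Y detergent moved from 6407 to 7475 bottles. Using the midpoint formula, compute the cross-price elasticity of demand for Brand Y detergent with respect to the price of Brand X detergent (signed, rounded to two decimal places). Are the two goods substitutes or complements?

1.65; substitutes

%ΔQ_{Brand Y detergent} = (7475 − 6407)/avg = 1068/6941 = 0.153868…
%ΔP_{Brand X detergent} = (15.7 − 14.3)/avg = 1.4/15 = 0.093333…
E_cross = (1068/6941) / (1.4/15) = 1.6485…
E_cross > 0 ⇒ the goods are substitutes.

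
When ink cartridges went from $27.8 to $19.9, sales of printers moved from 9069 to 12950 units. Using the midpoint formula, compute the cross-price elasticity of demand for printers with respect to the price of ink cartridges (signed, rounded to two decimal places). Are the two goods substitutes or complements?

%ΔQ_{printers} = (12950 − 9069)/avg = 3881/11009.5 = 0.352513…
%ΔP_{ink cartridges} = (19.9 − 27.8)/avg = -7.9/23.85 = -0.331236…
E_cross = (3881/11009.5) / (-7.9/23.85) = -1.0642…
E_cross < 0 ⇒ the goods are complements.

-1.06; complements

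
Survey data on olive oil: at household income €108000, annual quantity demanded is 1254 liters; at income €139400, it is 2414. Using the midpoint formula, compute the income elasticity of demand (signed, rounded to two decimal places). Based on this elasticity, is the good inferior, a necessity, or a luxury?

%ΔQ = (2414 − 1254)/[( 1254 + 2414)/2] = 1160/1834 = 0.632497…
%ΔIncome = (139400 − 108000)/[( 108000 + 139400)/2] = 31400/123700 = 0.253839…
E_income = (1160/1834) / (31400/123700) = 2.4917…
E_income > 1 ⇒ normal good, luxury.

2.49; luxury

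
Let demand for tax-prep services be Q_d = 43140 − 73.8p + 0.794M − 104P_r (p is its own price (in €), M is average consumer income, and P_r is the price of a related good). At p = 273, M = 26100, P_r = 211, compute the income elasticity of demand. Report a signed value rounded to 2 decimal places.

At the given values, Q_d = 43140 − 73.8(273) + 0.794(26100) − 104(211) = 21772.
∂Q_d/∂M = 0.794.
E = (0.794) × (26100/21772) = 0.9518…

0.95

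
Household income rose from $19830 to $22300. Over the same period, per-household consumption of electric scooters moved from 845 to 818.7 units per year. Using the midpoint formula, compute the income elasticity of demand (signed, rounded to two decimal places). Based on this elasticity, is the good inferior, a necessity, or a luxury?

-0.27; inferior

%ΔQ = (818.7 − 845)/[( 845 + 818.7)/2] = -26.3/831.85 = -0.031616…
%ΔIncome = (22300 − 19830)/[( 19830 + 22300)/2] = 2470/21065 = 0.117256…
E_income = (-26.3/831.85) / (2470/21065) = -0.2696…
E_income < 0 ⇒ inferior good.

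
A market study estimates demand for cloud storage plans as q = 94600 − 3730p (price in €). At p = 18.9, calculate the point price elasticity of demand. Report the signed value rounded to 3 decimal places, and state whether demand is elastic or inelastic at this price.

-2.925; elastic

dq/dp = −3730. At p = 18.9, q = 94600 − 3730(18.9) = 24103.
Ed = (dq/dp)·(p/q) = −3730 × (18.9/24103) = -2.92482…
|Ed| = 2.925 > 1, so demand is elastic.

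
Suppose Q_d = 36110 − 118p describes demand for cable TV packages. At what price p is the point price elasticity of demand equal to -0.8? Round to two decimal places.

136.01

Ed = −118p/(36110 − 118p). Set this equal to -0.8:
118p = 0.8·(36110 − 118p) ⇒ 118p(1 + 0.8) = 0.8·36110
p = 0.8·36110 / (118·1.8) = 136.0075…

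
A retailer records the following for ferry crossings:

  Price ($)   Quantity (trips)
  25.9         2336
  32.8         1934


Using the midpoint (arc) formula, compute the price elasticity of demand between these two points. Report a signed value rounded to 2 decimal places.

%ΔQ = (1934 − 2336) / [(2336 + 1934)/2] = -402/2135 = -0.188290…
%ΔP = (32.8 − 25.9) / [(25.9 + 32.8)/2] = 6.9/29.35 = 0.235093…
Arc Ed = %ΔQ / %ΔP = (-402/2135) / (6.9/29.35) = -0.8009…

-0.80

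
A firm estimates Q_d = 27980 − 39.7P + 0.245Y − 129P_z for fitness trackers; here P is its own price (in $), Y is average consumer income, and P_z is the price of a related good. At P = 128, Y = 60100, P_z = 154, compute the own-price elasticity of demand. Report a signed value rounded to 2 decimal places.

At the given values, Q_d = 27980 − 39.7(128) + 0.245(60100) − 129(154) = 17756.9.
∂Q_d/∂P = −39.7.
E = (-39.7) × (128/17756.9) = -0.2861…

-0.29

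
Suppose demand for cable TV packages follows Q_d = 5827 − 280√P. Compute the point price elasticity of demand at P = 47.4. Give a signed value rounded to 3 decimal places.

dQ_d/dP = −280/(2√P) = -20.3348. At P = 47.4, Q_d = 3899.27.
Ed = (dQ_d/dP)·(P/Q_d) = (-20.3348) × (47.4/3899.27) = -0.24719…

-0.247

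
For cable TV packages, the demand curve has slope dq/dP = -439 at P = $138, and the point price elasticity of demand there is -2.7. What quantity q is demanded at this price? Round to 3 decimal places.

22437.778

Ed = (dq/dP)·(P/q) ⇒ q = (dq/dP)·P/Ed = (-439)·138/(-2.7) = 22437.77777…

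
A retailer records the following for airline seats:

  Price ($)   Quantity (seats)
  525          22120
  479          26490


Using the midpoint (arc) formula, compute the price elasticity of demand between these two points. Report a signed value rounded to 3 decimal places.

-1.962

%ΔQ = (26490 − 22120) / [(22120 + 26490)/2] = 4370/24305 = 0.179798…
%ΔP = (479 − 525) / [(525 + 479)/2] = -46/502 = -0.091633…
Arc Ed = %ΔQ / %ΔP = (4370/24305) / (-46/502) = -1.96214…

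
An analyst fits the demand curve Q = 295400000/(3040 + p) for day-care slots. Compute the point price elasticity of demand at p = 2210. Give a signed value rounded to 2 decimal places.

dQ/dp = −295400000/(3040 + p)² = -10.7175. At p = 2210, Q = 56266.7.
Ed = (dQ/dp)·(p/Q) = (-10.7175) × (2210/56266.7) = -0.4209…

-0.42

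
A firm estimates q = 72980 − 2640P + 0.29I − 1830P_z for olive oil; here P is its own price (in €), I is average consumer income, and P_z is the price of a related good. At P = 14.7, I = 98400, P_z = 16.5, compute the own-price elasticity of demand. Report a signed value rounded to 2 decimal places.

-1.19

At the given values, q = 72980 − 2640(14.7) + 0.29(98400) − 1830(16.5) = 32513.
∂q/∂P = −2640.
E = (-2640) × (14.7/32513) = -1.1936…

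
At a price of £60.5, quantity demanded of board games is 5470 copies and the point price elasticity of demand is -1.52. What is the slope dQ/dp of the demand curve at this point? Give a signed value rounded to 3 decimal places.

Ed = (dQ/dp)·(p/Q) ⇒ dQ/dp = Ed·Q/p = (-1.52)·5470/60.5 = -137.42809…

-137.428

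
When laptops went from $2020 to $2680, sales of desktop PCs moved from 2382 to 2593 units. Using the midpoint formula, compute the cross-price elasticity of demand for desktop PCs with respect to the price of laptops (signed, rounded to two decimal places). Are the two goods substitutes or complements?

0.30; substitutes

%ΔQ_{desktop PCs} = (2593 − 2382)/avg = 211/2487.5 = 0.084824…
%ΔP_{laptops} = (2680 − 2020)/avg = 660/2350 = 0.280851…
E_cross = (211/2487.5) / (660/2350) = 0.3020…
E_cross > 0 ⇒ the goods are substitutes.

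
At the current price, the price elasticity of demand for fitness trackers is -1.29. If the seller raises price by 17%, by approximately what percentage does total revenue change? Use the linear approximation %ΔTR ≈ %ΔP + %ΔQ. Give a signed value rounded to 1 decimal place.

-4.9%

%ΔQ ≈ Ed × %ΔP = (-1.29) × (+17%) = -21.9300%
%ΔTR ≈ %ΔP + %ΔQ = (+17%) + (-21.9300%) = -4.9300%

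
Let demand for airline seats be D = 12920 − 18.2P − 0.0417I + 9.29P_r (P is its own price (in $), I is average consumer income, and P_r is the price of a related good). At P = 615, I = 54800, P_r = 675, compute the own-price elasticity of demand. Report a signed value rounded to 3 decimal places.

At the given values, D = 12920 − 18.2(615) − 0.0417(54800) + 9.29(675) = 5712.59.
∂D/∂P = −18.2.
E = (-18.2) × (615/5712.59) = -1.95935…

-1.959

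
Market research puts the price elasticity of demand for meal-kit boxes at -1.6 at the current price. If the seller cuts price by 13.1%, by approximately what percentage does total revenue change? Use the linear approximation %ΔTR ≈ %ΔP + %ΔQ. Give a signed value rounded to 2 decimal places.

+7.86%

%ΔQ ≈ Ed × %ΔP = (-1.6) × (-13.1%) = +20.9600%
%ΔTR ≈ %ΔP + %ΔQ = (-13.1%) + (+20.9600%) = +7.8600%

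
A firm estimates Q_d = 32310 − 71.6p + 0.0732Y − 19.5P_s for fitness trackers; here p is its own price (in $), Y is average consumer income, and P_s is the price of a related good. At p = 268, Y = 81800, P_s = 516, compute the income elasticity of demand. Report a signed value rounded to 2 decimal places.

At the given values, Q_d = 32310 − 71.6(268) + 0.0732(81800) − 19.5(516) = 9046.96.
∂Q_d/∂Y = 0.0732.
E = (0.0732) × (81800/9046.96) = 0.6618…

0.66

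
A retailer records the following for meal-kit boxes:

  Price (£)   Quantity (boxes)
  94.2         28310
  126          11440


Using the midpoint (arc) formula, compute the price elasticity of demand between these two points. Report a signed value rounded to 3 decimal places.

-2.939

%ΔQ = (11440 − 28310) / [(28310 + 11440)/2] = -16870/19875 = -0.848805…
%ΔP = (126 − 94.2) / [(94.2 + 126)/2] = 31.8/110.1 = 0.288828…
Arc Ed = %ΔQ / %ΔP = (-16870/19875) / (31.8/110.1) = -2.93878…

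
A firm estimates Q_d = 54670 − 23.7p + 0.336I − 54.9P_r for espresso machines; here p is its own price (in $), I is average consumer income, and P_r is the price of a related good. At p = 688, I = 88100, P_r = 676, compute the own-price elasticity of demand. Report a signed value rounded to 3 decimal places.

-0.528

At the given values, Q_d = 54670 − 23.7(688) + 0.336(88100) − 54.9(676) = 30853.6.
∂Q_d/∂p = −23.7.
E = (-23.7) × (688/30853.6) = -0.52848…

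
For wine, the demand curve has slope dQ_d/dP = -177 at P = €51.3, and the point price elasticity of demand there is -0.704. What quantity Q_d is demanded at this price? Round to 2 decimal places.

Ed = (dQ_d/dP)·(P/Q_d) ⇒ Q_d = (dQ_d/dP)·P/Ed = (-177)·51.3/(-0.704) = 12897.8693…

12897.87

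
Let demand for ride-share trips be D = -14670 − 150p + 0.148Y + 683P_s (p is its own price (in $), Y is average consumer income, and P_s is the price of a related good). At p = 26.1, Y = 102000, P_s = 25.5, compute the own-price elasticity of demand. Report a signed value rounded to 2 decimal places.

At the given values, D = -14670 − 150(26.1) + 0.148(102000) + 683(25.5) = 13927.5.
∂D/∂p = −150.
E = (-150) × (26.1/13927.5) = -0.2810…

-0.28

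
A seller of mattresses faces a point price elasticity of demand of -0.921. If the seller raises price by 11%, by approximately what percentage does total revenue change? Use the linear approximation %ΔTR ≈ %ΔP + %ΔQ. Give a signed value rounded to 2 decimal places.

%ΔQ ≈ Ed × %ΔP = (-0.921) × (+11%) = -10.1310%
%ΔTR ≈ %ΔP + %ΔQ = (+11%) + (-10.1310%) = +0.8690%

+0.87%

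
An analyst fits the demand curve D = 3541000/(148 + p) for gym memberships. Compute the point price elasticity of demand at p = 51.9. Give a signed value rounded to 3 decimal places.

-0.260

dD/dp = −3541000/(148 + p)² = -88.6136. At p = 51.9, D = 17713.9.
Ed = (dD/dp)·(p/D) = (-88.6136) × (51.9/17713.9) = -0.25962…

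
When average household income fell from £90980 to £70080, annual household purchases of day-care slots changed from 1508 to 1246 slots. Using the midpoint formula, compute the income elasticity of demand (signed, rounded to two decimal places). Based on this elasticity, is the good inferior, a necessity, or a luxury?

%ΔQ = (1246 − 1508)/[( 1508 + 1246)/2] = -262/1377 = -0.190268…
%ΔIncome = (70080 − 90980)/[( 90980 + 70080)/2] = -20900/80530 = -0.259530…
E_income = (-262/1377) / (-20900/80530) = 0.7331…
0 < E_income < 1 ⇒ normal good, necessity.

0.73; necessity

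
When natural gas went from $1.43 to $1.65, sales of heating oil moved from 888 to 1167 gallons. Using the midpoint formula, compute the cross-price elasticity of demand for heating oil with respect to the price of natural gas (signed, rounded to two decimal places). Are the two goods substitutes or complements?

1.90; substitutes

%ΔQ_{heating oil} = (1167 − 888)/avg = 279/1027.5 = 0.271532…
%ΔP_{natural gas} = (1.65 − 1.43)/avg = 0.22/1.54 = 0.142857…
E_cross = (279/1027.5) / (0.22/1.54) = 1.9007…
E_cross > 0 ⇒ the goods are substitutes.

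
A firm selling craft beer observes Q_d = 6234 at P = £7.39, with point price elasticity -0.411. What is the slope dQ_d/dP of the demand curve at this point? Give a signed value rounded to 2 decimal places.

-346.71

Ed = (dQ_d/dP)·(P/Q_d) ⇒ dQ_d/dP = Ed·Q_d/P = (-0.411)·6234/7.39 = -346.7082…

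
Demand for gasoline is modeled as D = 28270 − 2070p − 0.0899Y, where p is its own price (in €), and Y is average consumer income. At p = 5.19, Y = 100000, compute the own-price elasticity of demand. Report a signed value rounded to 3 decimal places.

-1.258

At the given values, D = 28270 − 2070(5.19) − 0.0899(100000) = 8536.7.
∂D/∂p = −2070.
E = (-2070) × (5.19/8536.7) = -1.25848…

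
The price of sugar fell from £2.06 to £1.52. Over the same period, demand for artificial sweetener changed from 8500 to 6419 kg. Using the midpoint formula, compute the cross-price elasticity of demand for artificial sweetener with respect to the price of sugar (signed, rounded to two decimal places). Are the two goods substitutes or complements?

0.92; substitutes

%ΔQ_{artificial sweetener} = (6419 − 8500)/avg = -2081/7459.5 = -0.278973…
%ΔP_{sugar} = (1.52 − 2.06)/avg = -0.54/1.79 = -0.301675…
E_cross = (-2081/7459.5) / (-0.54/1.79) = 0.9247…
E_cross > 0 ⇒ the goods are substitutes.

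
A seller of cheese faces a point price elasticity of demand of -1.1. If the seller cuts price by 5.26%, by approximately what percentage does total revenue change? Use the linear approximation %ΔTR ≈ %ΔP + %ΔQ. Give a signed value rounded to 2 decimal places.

+0.53%

%ΔQ ≈ Ed × %ΔP = (-1.1) × (-5.26%) = +5.7860%
%ΔTR ≈ %ΔP + %ΔQ = (-5.26%) + (+5.7860%) = +0.5260%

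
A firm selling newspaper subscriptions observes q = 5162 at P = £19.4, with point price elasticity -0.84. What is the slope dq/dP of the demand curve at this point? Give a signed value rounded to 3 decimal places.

Ed = (dq/dP)·(P/q) ⇒ dq/dP = Ed·q/P = (-0.84)·5162/19.4 = -223.50927…

-223.509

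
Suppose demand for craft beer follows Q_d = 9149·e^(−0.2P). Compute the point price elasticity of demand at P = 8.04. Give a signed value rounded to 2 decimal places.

dQ_d/dP = −0.2·Q_d = -366.487. At P = 8.04, Q_d = 1832.43.
Ed = (dQ_d/dP)·(P/Q_d) = (-366.487) × (8.04/1832.43) = -1.608

-1.61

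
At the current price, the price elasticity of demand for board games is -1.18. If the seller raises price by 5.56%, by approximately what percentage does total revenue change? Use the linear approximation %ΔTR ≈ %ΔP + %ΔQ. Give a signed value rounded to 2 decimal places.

%ΔQ ≈ Ed × %ΔP = (-1.18) × (+5.56%) = -6.5608%
%ΔTR ≈ %ΔP + %ΔQ = (+5.56%) + (-6.5608%) = -1.0008%

-1.00%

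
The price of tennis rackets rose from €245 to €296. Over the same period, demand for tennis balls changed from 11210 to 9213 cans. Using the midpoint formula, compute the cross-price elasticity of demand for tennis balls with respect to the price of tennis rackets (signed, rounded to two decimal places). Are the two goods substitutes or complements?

%ΔQ_{tennis balls} = (9213 − 11210)/avg = -1997/10211.5 = -0.195563…
%ΔP_{tennis rackets} = (296 − 245)/avg = 51/270.5 = 0.188539…
E_cross = (-1997/10211.5) / (51/270.5) = -1.0372…
E_cross < 0 ⇒ the goods are complements.

-1.04; complements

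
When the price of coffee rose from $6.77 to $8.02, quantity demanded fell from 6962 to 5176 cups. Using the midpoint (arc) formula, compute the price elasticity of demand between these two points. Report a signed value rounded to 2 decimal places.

%ΔQ = (5176 − 6962) / [(6962 + 5176)/2] = -1786/6069 = -0.294282…
%ΔP = (8.02 − 6.77) / [(6.77 + 8.02)/2] = 1.25/7.395 = 0.169033…
Arc Ed = %ΔQ / %ΔP = (-1786/6069) / (1.25/7.395) = -1.7409…

-1.74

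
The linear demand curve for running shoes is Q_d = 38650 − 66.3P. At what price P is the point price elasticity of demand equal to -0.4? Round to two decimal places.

166.56

Ed = −66.3P/(38650 − 66.3P). Set this equal to -0.4:
66.3P = 0.4·(38650 − 66.3P) ⇒ 66.3P(1 + 0.4) = 0.4·38650
P = 0.4·38650 / (66.3·1.4) = 166.5589…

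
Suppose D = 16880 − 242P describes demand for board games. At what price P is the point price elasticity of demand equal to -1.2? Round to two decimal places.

38.05

Ed = −242P/(16880 − 242P). Set this equal to -1.2:
242P = 1.2·(16880 − 242P) ⇒ 242P(1 + 1.2) = 1.2·16880
P = 1.2·16880 / (242·2.2) = 38.0465…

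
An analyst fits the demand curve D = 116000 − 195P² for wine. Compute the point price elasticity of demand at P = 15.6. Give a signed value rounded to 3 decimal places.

dD/dP = −2·195·P = -6084. At P = 15.6, D = 68544.8.
Ed = (dD/dP)·(P/D) = (-6084) × (15.6/68544.8) = -1.38464…

-1.385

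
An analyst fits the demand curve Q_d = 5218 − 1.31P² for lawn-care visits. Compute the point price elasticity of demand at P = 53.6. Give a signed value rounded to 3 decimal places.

dQ_d/dP = −2·1.31·P = -140.432. At P = 53.6, Q_d = 1454.4224.
Ed = (dQ_d/dP)·(P/Q_d) = (-140.432) × (53.6/1454.4224) = -5.17535…

-5.175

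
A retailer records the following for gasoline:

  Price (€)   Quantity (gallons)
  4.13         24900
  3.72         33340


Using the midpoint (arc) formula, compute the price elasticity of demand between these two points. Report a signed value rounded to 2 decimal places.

-2.77

%ΔQ = (33340 − 24900) / [(24900 + 33340)/2] = 8440/29120 = 0.289835…
%ΔP = (3.72 − 4.13) / [(4.13 + 3.72)/2] = -0.41/3.925 = -0.104458…
Arc Ed = %ΔQ / %ΔP = (8440/29120) / (-0.41/3.925) = -2.7746…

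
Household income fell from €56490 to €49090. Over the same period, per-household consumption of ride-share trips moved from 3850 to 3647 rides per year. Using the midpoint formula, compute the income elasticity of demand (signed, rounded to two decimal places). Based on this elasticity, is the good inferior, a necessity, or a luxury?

0.39; necessity

%ΔQ = (3647 − 3850)/[( 3850 + 3647)/2] = -203/3748.5 = -0.054154…
%ΔIncome = (49090 − 56490)/[( 56490 + 49090)/2] = -7400/52790 = -0.140178…
E_income = (-203/3748.5) / (-7400/52790) = 0.3863…
0 < E_income < 1 ⇒ normal good, necessity.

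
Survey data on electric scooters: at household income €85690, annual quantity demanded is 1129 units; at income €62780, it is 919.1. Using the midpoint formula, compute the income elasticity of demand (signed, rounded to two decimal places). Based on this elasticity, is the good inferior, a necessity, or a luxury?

0.66; necessity

%ΔQ = (919.1 − 1129)/[( 1129 + 919.1)/2] = -209.9/1024.05 = -0.204970…
%ΔIncome = (62780 − 85690)/[( 85690 + 62780)/2] = -22910/74235 = -0.308614…
E_income = (-209.9/1024.05) / (-22910/74235) = 0.6641…
0 < E_income < 1 ⇒ normal good, necessity.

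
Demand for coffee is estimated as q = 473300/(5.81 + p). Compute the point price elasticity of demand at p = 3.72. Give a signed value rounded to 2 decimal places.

-0.39

dq/dp = −473300/(5.81 + p)² = -5211.36. At p = 3.72, q = 49664.2.
Ed = (dq/dp)·(p/q) = (-5211.36) × (3.72/49664.2) = -0.3903…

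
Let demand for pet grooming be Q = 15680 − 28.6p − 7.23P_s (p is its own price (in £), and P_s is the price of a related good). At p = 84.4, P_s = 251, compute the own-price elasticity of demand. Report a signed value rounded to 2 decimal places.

-0.21

At the given values, Q = 15680 − 28.6(84.4) − 7.23(251) = 11451.43.
∂Q/∂p = −28.6.
E = (-28.6) × (84.4/11451.43) = -0.2107…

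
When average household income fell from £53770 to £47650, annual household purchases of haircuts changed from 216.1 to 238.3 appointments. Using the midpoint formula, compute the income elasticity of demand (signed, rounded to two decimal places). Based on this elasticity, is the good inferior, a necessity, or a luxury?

%ΔQ = (238.3 − 216.1)/[( 216.1 + 238.3)/2] = 22.2/227.2 = 0.097711…
%ΔIncome = (47650 − 53770)/[( 53770 + 47650)/2] = -6120/50710 = -0.120686…
E_income = (22.2/227.2) / (-6120/50710) = -0.8096…
E_income < 0 ⇒ inferior good.

-0.81; inferior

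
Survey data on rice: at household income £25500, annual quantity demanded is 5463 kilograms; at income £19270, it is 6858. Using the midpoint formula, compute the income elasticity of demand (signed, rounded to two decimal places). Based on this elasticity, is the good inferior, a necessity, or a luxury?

-0.81; inferior

%ΔQ = (6858 − 5463)/[( 5463 + 6858)/2] = 1395/6160.5 = 0.226442…
%ΔIncome = (19270 − 25500)/[( 25500 + 19270)/2] = -6230/22385 = -0.278311…
E_income = (1395/6160.5) / (-6230/22385) = -0.8136…
E_income < 0 ⇒ inferior good.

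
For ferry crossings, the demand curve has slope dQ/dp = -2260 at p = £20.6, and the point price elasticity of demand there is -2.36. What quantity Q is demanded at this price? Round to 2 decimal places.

Ed = (dQ/dp)·(p/Q) ⇒ Q = (dQ/dp)·p/Ed = (-2260)·20.6/(-2.36) = 19727.1186…

19727.12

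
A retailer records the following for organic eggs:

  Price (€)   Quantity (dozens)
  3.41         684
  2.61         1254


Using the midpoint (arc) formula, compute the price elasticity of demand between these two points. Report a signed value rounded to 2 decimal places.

-2.21

%ΔQ = (1254 − 684) / [(684 + 1254)/2] = 570/969 = 0.588235…
%ΔP = (2.61 − 3.41) / [(3.41 + 2.61)/2] = -0.8/3.01 = -0.265780…
Arc Ed = %ΔQ / %ΔP = (570/969) / (-0.8/3.01) = -2.2132…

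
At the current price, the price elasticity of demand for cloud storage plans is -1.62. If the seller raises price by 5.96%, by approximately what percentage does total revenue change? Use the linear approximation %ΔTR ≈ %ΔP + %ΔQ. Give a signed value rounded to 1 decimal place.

%ΔQ ≈ Ed × %ΔP = (-1.62) × (+5.96%) = -9.6552%
%ΔTR ≈ %ΔP + %ΔQ = (+5.96%) + (-9.6552%) = -3.6952%

-3.7%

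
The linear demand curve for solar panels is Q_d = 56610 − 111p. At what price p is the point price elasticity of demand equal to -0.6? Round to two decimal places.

191.25

Ed = −111p/(56610 − 111p). Set this equal to -0.6:
111p = 0.6·(56610 − 111p) ⇒ 111p(1 + 0.6) = 0.6·56610
p = 0.6·56610 / (111·1.6) = 191.25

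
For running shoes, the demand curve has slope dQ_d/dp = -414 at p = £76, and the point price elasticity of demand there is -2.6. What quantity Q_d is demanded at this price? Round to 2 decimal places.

12101.54

Ed = (dQ_d/dp)·(p/Q_d) ⇒ Q_d = (dQ_d/dp)·p/Ed = (-414)·76/(-2.6) = 12101.5384…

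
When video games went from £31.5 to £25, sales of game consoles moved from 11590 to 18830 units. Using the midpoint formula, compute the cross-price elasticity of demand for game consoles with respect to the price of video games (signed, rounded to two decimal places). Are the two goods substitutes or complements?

-2.07; complements

%ΔQ_{game consoles} = (18830 − 11590)/avg = 7240/15210 = 0.476002…
%ΔP_{video games} = (25 − 31.5)/avg = -6.5/28.25 = -0.230088…
E_cross = (7240/15210) / (-6.5/28.25) = -2.0687…
E_cross < 0 ⇒ the goods are complements.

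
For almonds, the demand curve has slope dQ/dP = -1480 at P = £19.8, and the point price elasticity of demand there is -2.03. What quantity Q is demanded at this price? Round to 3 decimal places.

14435.468

Ed = (dQ/dP)·(P/Q) ⇒ Q = (dQ/dP)·P/Ed = (-1480)·19.8/(-2.03) = 14435.46798…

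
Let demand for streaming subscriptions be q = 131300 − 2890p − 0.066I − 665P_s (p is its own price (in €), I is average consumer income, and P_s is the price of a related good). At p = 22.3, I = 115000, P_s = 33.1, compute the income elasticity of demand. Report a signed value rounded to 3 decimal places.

At the given values, q = 131300 − 2890(22.3) − 0.066(115000) − 665(33.1) = 37251.5.
∂q/∂I = -0.066.
E = (-0.066) × (115000/37251.5) = -0.20375…

-0.204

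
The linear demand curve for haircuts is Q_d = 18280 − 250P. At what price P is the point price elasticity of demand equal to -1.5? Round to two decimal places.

Ed = −250P/(18280 − 250P). Set this equal to -1.5:
250P = 1.5·(18280 − 250P) ⇒ 250P(1 + 1.5) = 1.5·18280
P = 1.5·18280 / (250·2.5) = 43.872

43.87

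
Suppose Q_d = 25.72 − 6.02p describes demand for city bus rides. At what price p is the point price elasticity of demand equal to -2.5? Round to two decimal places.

3.05

Ed = −6.02p/(25.72 − 6.02p). Set this equal to -2.5:
6.02p = 2.5·(25.72 − 6.02p) ⇒ 6.02p(1 + 2.5) = 2.5·25.72
p = 2.5·25.72 / (6.02·3.5) = 3.0517…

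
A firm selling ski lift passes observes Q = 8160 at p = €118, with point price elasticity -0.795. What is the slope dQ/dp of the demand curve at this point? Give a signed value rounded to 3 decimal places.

Ed = (dQ/dp)·(p/Q) ⇒ dQ/dp = Ed·Q/p = (-0.795)·8160/118 = -54.97627…

-54.976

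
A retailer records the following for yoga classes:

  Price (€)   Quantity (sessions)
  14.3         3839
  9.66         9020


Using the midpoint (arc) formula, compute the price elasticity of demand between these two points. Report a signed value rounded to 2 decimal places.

%ΔQ = (9020 − 3839) / [(3839 + 9020)/2] = 5181/6429.5 = 0.805816…
%ΔP = (9.66 − 14.3) / [(14.3 + 9.66)/2] = -4.64/11.98 = -0.387312…
Arc Ed = %ΔQ / %ΔP = (5181/6429.5) / (-4.64/11.98) = -2.0805…

-2.08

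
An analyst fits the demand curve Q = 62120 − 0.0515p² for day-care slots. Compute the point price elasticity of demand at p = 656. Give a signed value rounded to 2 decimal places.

dQ/dp = −2·0.0515·p = -67.568. At p = 656, Q = 39957.696.
Ed = (dQ/dp)·(p/Q) = (-67.568) × (656/39957.696) = -1.1092…

-1.11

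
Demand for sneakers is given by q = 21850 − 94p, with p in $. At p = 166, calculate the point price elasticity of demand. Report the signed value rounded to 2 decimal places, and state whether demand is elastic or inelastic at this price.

-2.50; elastic

dq/dp = −94. At p = 166, q = 21850 − 94(166) = 6246.
Ed = (dq/dp)·(p/q) = −94 × (166/6246) = -2.4982…
|Ed| = 2.50 > 1, so demand is elastic.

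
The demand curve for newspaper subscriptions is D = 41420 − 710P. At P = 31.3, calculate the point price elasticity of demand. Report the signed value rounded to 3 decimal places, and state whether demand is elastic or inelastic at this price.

dD/dP = −710. At P = 31.3, D = 41420 − 710(31.3) = 19197.
Ed = (dD/dP)·(P/D) = −710 × (31.3/19197) = -1.15762…
|Ed| = 1.158 > 1, so demand is elastic.

-1.158; elastic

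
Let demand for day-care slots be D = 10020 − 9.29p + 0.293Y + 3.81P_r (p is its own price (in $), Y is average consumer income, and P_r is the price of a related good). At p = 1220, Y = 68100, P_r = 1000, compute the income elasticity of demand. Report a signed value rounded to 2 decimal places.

At the given values, D = 10020 − 9.29(1220) + 0.293(68100) + 3.81(1000) = 22449.5.
∂D/∂Y = 0.293.
E = (0.293) × (68100/22449.5) = 0.8888…

0.89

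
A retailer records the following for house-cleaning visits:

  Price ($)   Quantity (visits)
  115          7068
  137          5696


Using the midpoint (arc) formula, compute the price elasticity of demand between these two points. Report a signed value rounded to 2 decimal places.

-1.23

%ΔQ = (5696 − 7068) / [(7068 + 5696)/2] = -1372/6382 = -0.214979…
%ΔP = (137 − 115) / [(115 + 137)/2] = 22/126 = 0.174603…
Arc Ed = %ΔQ / %ΔP = (-1372/6382) / (22/126) = -1.2312…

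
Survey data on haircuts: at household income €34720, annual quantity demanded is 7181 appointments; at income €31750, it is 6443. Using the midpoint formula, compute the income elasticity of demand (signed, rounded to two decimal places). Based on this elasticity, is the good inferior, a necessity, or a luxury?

1.21; luxury

%ΔQ = (6443 − 7181)/[( 7181 + 6443)/2] = -738/6812 = -0.108338…
%ΔIncome = (31750 − 34720)/[( 34720 + 31750)/2] = -2970/33235 = -0.089363…
E_income = (-738/6812) / (-2970/33235) = 1.2123…
E_income > 1 ⇒ normal good, luxury.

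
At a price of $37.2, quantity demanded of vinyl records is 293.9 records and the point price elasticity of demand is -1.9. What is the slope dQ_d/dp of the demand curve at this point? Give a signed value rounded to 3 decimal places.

Ed = (dQ_d/dp)·(p/Q_d) ⇒ dQ_d/dp = Ed·Q_d/p = (-1.9)·293.9/37.2 = -15.01102…

-15.011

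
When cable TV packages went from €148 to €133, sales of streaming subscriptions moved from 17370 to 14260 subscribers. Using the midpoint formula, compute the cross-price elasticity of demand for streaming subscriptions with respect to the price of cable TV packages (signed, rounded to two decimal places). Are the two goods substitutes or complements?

1.84; substitutes

%ΔQ_{streaming subscriptions} = (14260 − 17370)/avg = -3110/15815 = -0.196648…
%ΔP_{cable TV packages} = (133 − 148)/avg = -15/140.5 = -0.106761…
E_cross = (-3110/15815) / (-15/140.5) = 1.8419…
E_cross > 0 ⇒ the goods are substitutes.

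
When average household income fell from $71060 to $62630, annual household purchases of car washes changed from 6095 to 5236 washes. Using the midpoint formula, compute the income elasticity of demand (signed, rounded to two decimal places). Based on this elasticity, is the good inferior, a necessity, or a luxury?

1.20; luxury

%ΔQ = (5236 − 6095)/[( 6095 + 5236)/2] = -859/5665.5 = -0.151619…
%ΔIncome = (62630 − 71060)/[( 71060 + 62630)/2] = -8430/66845 = -0.126112…
E_income = (-859/5665.5) / (-8430/66845) = 1.2022…
E_income > 1 ⇒ normal good, luxury.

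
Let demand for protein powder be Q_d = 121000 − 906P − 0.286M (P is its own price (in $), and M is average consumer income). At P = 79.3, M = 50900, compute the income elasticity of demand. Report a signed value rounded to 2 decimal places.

-0.42

At the given values, Q_d = 121000 − 906(79.3) − 0.286(50900) = 34596.8.
∂Q_d/∂M = -0.286.
E = (-0.286) × (50900/34596.8) = -0.4207…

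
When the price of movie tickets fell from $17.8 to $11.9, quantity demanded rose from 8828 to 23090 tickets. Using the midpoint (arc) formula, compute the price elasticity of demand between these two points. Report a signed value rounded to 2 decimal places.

-2.25

%ΔQ = (23090 − 8828) / [(8828 + 23090)/2] = 14262/15959 = 0.893665…
%ΔP = (11.9 − 17.8) / [(17.8 + 11.9)/2] = -5.9/14.85 = -0.397306…
Arc Ed = %ΔQ / %ΔP = (14262/15959) / (-5.9/14.85) = -2.2493…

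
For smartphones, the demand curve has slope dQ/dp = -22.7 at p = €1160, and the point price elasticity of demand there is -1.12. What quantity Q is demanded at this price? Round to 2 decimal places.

23510.71

Ed = (dQ/dp)·(p/Q) ⇒ Q = (dQ/dp)·p/Ed = (-22.7)·1160/(-1.12) = 23510.7142…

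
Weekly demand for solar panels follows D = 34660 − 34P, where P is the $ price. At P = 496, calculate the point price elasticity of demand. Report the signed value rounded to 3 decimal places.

dD/dP = −34. At P = 496, D = 34660 − 34(496) = 17796.
Ed = (dD/dP)·(P/D) = −34 × (496/17796) = -0.94762…

-0.948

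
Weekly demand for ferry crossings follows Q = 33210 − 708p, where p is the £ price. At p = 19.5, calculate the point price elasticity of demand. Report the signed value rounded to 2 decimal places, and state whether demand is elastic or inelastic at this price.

-0.71; inelastic

dQ/dp = −708. At p = 19.5, Q = 33210 − 708(19.5) = 19404.
Ed = (dQ/dp)·(p/Q) = −708 × (19.5/19404) = -0.7115…
|Ed| = 0.71 < 1, so demand is inelastic.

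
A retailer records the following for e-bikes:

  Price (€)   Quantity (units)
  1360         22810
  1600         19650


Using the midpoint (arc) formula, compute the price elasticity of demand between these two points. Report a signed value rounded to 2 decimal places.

-0.92

%ΔQ = (19650 − 22810) / [(22810 + 19650)/2] = -3160/21230 = -0.148845…
%ΔP = (1600 − 1360) / [(1360 + 1600)/2] = 240/1480 = 0.162162…
Arc Ed = %ΔQ / %ΔP = (-3160/21230) / (240/1480) = -0.9178…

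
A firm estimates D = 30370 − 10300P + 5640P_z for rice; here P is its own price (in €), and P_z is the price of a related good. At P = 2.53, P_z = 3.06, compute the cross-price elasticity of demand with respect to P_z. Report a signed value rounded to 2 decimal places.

At the given values, D = 30370 − 10300(2.53) + 5640(3.06) = 21569.4.
∂D/∂P_z = 5640.
E = (5640) × (3.06/21569.4) = 0.8001…

0.80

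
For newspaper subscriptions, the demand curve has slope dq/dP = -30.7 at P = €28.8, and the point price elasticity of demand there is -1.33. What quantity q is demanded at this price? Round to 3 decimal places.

664.782

Ed = (dq/dP)·(P/q) ⇒ q = (dq/dP)·P/Ed = (-30.7)·28.8/(-1.33) = 664.78195…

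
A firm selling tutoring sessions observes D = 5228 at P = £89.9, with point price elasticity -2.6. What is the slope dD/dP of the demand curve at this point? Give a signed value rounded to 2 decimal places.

-151.20

Ed = (dD/dP)·(P/D) ⇒ dD/dP = Ed·D/P = (-2.6)·5228/89.9 = -151.1991…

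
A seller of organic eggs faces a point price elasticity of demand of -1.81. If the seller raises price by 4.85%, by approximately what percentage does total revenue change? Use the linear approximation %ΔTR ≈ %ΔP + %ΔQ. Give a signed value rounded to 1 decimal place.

%ΔQ ≈ Ed × %ΔP = (-1.81) × (+4.85%) = -8.7785%
%ΔTR ≈ %ΔP + %ΔQ = (+4.85%) + (-8.7785%) = -3.9285%

-3.9%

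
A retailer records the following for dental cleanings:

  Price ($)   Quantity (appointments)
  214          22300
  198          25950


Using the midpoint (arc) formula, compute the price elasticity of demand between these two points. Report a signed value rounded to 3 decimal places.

%ΔQ = (25950 − 22300) / [(22300 + 25950)/2] = 3650/24125 = 0.151295…
%ΔP = (198 − 214) / [(214 + 198)/2] = -16/206 = -0.077669…
Arc Ed = %ΔQ / %ΔP = (3650/24125) / (-16/206) = -1.94792…

-1.948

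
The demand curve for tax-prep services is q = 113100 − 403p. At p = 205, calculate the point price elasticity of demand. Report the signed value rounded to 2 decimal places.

dq/dp = −403. At p = 205, q = 113100 − 403(205) = 30485.
Ed = (dq/dp)·(p/q) = −403 × (205/30485) = -2.7100…

-2.71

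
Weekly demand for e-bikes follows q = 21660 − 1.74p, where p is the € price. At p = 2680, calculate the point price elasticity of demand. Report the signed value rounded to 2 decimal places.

-0.27

dq/dp = −1.74. At p = 2680, q = 21660 − 1.74(2680) = 16996.8.
Ed = (dq/dp)·(p/q) = −1.74 × (2680/16996.8) = -0.2743…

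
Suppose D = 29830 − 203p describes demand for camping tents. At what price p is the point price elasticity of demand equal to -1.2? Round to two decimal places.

Ed = −203p/(29830 − 203p). Set this equal to -1.2:
203p = 1.2·(29830 − 203p) ⇒ 203p(1 + 1.2) = 1.2·29830
p = 1.2·29830 / (203·2.2) = 80.1522…

80.15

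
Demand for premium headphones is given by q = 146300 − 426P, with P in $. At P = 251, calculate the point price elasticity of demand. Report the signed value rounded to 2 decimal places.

-2.72

dq/dP = −426. At P = 251, q = 146300 − 426(251) = 39374.
Ed = (dq/dP)·(P/q) = −426 × (251/39374) = -2.7156…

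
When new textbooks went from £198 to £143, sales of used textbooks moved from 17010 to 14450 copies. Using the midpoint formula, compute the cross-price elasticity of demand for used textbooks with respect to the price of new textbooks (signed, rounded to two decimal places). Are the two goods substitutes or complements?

0.50; substitutes

%ΔQ_{used textbooks} = (14450 − 17010)/avg = -2560/15730 = -0.162746…
%ΔP_{new textbooks} = (143 − 198)/avg = -55/170.5 = -0.322580…
E_cross = (-2560/15730) / (-55/170.5) = 0.5045…
E_cross > 0 ⇒ the goods are substitutes.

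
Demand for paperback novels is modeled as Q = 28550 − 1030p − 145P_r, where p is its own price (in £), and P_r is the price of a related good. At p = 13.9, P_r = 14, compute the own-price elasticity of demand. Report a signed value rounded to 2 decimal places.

At the given values, Q = 28550 − 1030(13.9) − 145(14) = 12203.
∂Q/∂p = −1030.
E = (-1030) × (13.9/12203) = -1.1732…

-1.17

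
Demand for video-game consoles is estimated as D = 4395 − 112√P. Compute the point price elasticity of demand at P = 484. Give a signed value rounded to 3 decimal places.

dD/dP = −112/(2√P) = -2.54545. At P = 484, D = 1931.
Ed = (dD/dP)·(P/D) = (-2.54545) × (484/1931) = -0.63801…

-0.638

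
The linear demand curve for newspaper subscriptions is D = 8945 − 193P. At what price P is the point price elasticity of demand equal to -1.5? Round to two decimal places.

Ed = −193P/(8945 − 193P). Set this equal to -1.5:
193P = 1.5·(8945 − 193P) ⇒ 193P(1 + 1.5) = 1.5·8945
P = 1.5·8945 / (193·2.5) = 27.8082…

27.81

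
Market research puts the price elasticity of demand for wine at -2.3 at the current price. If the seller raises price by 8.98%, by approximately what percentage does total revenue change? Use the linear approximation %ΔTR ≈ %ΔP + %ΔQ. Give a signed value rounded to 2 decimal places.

-11.67%

%ΔQ ≈ Ed × %ΔP = (-2.3) × (+8.98%) = -20.6540%
%ΔTR ≈ %ΔP + %ΔQ = (+8.98%) + (-20.6540%) = -11.6740%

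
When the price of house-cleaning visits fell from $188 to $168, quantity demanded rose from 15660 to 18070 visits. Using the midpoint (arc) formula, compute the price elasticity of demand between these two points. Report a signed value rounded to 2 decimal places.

-1.27

%ΔQ = (18070 − 15660) / [(15660 + 18070)/2] = 2410/16865 = 0.142899…
%ΔP = (168 − 188) / [(188 + 168)/2] = -20/178 = -0.112359…
Arc Ed = %ΔQ / %ΔP = (2410/16865) / (-20/178) = -1.2718…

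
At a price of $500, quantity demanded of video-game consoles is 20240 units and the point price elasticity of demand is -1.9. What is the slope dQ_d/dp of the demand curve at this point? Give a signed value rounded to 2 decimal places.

Ed = (dQ_d/dp)·(p/Q_d) ⇒ dQ_d/dp = Ed·Q_d/p = (-1.9)·20240/500 = -76.912

-76.91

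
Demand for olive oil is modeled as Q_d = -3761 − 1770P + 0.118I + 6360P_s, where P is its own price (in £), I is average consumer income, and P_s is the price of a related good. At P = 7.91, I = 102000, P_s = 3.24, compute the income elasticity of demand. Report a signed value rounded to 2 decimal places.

At the given values, Q_d = -3761 − 1770(7.91) + 0.118(102000) + 6360(3.24) = 14880.7.
∂Q_d/∂I = 0.118.
E = (0.118) × (102000/14880.7) = 0.8088…

0.81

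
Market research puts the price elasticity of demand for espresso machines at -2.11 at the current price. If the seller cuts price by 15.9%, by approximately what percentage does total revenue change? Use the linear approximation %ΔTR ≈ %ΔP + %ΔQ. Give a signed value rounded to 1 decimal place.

+17.6%

%ΔQ ≈ Ed × %ΔP = (-2.11) × (-15.9%) = +33.5490%
%ΔTR ≈ %ΔP + %ΔQ = (-15.9%) + (+33.5490%) = +17.6490%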